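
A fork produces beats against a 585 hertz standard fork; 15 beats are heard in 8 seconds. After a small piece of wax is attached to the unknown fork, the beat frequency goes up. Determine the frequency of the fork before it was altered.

583.125 Hz

Beat frequency = 15/8 = 1.875 Hz.
|f − 585| = 1.875, so the fork was at either 583.125 Hz or 586.875 Hz.
Loading a fork with wax lowers its frequency; the adjustment lowers the fork's frequency.
The beat rate rose, so the adjustment moved the fork further from 585 Hz — it was already below the reference.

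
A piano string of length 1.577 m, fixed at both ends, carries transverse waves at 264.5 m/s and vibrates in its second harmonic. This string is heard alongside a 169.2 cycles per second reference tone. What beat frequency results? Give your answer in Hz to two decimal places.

1.48 Hz

For a string fixed at both ends, f_n = n·v/(2L) = 2·264.5/(2·1.577) = 167.7235 Hz.
f_beat = |167.7235 − 169.2| = 1.48 Hz.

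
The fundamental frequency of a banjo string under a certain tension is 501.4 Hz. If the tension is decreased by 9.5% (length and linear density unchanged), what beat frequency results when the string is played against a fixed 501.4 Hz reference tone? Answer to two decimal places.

24.41 Hz

For a string, f ∝ √T, so the new frequency is 501.4·√0.905 = 476.9893 Hz.
f_beat = |476.9893 − 501.4| = 24.41 Hz.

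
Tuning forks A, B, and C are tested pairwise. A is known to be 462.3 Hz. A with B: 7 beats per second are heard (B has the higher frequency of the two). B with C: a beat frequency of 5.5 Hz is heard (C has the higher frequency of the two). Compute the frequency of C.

B is above A, so f_B = 462.3 + 7 = 469.3 Hz.
C is above B, so f_C = 469.3 + 5.5 = 474.8 Hz.

474.8 Hz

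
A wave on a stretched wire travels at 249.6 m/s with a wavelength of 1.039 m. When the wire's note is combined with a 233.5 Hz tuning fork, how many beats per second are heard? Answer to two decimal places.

Source frequency f = v/λ = 249.6/1.039 = 240.2310 Hz.
f_beat = |240.2310 − 233.5| = 6.73 Hz.

6.73 Hz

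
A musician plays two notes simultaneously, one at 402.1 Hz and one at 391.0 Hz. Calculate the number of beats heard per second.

11.1 Hz

The beat frequency equals the magnitude of the frequency difference.
|402.1 − 391.0| = 11.1 Hz.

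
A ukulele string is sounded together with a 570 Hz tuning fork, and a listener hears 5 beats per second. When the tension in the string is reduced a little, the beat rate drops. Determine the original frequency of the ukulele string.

575 Hz

|f − 570| = 5, so the ukulele string was at either 565 Hz or 575 Hz.
Lower tension means lower frequency; the adjustment lowers the ukulele string's frequency.
The beat rate fell, so the adjustment moved the ukulele string toward 570 Hz — it must have started above the reference.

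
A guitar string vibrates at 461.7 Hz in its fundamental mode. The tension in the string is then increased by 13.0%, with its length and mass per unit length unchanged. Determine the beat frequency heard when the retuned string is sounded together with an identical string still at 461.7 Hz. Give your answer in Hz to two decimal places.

For a string, f ∝ √T, so the new frequency is 461.7·√1.130 = 490.7938 Hz.
f_beat = |490.7938 − 461.7| = 29.09 Hz.

29.09 Hz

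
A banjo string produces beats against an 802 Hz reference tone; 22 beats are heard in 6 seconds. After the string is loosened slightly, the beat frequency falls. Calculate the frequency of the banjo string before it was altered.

805.6667 Hz

Beat frequency = 22/6 = 3.6667 Hz.
|f − 802| = 3.6667, so the banjo string was at either 798.3333 Hz or 805.6667 Hz.
Reducing tension lowers a string's frequency; the adjustment lowers the banjo string's frequency.
The beat rate fell, so the adjustment moved the banjo string toward 802 Hz — it must have started above the reference.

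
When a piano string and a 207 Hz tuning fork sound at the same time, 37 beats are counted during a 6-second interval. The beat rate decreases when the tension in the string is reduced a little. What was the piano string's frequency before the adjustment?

213.1667 Hz

Beat frequency = 37/6 = 6.1667 Hz.
|f − 207| = 6.1667, so the piano string was at either 200.8333 Hz or 213.1667 Hz.
Lower tension means lower frequency; the adjustment lowers the piano string's frequency.
The beat rate fell, so the adjustment moved the piano string toward 207 Hz — it must have started above the reference.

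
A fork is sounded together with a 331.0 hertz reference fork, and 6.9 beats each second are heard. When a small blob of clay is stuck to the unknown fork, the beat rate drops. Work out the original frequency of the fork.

|f − 331.0| = 6.9, so the fork was at either 324.1 Hz or 337.9 Hz.
Adding mass to a fork lowers its frequency; the adjustment lowers the fork's frequency.
The beat rate fell, so the adjustment moved the fork toward 331.0 Hz — it must have started above the reference.

337.9 Hz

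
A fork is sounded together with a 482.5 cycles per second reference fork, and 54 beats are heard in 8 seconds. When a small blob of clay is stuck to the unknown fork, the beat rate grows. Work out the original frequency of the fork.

475.75 Hz

Beat frequency = 54/8 = 6.75 Hz.
|f − 482.5| = 6.75, so the fork was at either 475.75 Hz or 489.25 Hz.
Adding mass to a fork lowers its frequency; the adjustment lowers the fork's frequency.
The beat rate rose, so the adjustment moved the fork further from 482.5 Hz — it was already below the reference.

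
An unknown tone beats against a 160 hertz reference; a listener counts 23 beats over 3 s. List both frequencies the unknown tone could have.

Beat frequency = 23/3 = 7.6667 Hz.
|f − 160| = 7.6667, so f = 160 ± 7.6667.

152.3333 Hz or 167.6667 Hz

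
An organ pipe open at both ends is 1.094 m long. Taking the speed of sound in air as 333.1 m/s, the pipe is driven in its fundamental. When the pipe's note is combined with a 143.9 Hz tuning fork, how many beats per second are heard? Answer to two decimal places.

8.34 Hz

Open pipe: f_n = n·v/(2L) = 1·333.1/(2·1.094) = 152.2395 Hz.
f_beat = |152.2395 − 143.9| = 8.34 Hz.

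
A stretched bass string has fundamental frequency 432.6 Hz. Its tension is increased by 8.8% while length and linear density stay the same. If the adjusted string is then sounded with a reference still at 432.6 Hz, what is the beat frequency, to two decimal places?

18.63 Hz

For a string, f ∝ √T, so the new frequency is 432.6·√1.088 = 451.2331 Hz.
f_beat = |451.2331 − 432.6| = 18.63 Hz.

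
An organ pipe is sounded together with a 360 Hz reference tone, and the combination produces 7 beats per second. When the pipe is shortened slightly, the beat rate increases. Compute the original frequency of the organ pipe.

367 Hz

|f − 360| = 7, so the organ pipe was at either 353 Hz or 367 Hz.
A shorter pipe has a higher fundamental; the adjustment raises the organ pipe's frequency.
The beat rate rose, so the adjustment moved the organ pipe further from 360 Hz — it was already above the reference.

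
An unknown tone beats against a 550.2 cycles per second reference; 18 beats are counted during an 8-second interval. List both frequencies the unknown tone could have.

547.95 Hz or 552.45 Hz

Beat frequency = 18/8 = 2.25 Hz.
|f − 550.2| = 2.25, so f = 550.2 ± 2.25.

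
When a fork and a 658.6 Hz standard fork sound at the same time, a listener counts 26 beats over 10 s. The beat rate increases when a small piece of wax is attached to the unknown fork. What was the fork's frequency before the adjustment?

656 Hz

Beat frequency = 26/10 = 2.6 Hz.
|f − 658.6| = 2.6, so the fork was at either 656 Hz or 661.2 Hz.
Loading a fork with wax lowers its frequency; the adjustment lowers the fork's frequency.
The beat rate rose, so the adjustment moved the fork further from 658.6 Hz — it was already below the reference.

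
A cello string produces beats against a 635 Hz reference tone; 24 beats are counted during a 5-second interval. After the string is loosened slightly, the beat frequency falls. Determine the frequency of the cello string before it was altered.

639.8 Hz

Beat frequency = 24/5 = 4.8 Hz.
|f − 635| = 4.8, so the cello string was at either 630.2 Hz or 639.8 Hz.
Reducing tension lowers a string's frequency; the adjustment lowers the cello string's frequency.
The beat rate fell, so the adjustment moved the cello string toward 635 Hz — it must have started above the reference.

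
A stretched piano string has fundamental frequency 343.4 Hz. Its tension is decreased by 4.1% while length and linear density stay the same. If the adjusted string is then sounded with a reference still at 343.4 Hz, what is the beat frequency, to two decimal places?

For a string, f ∝ √T, so the new frequency is 343.4·√0.959 = 336.2866 Hz.
f_beat = |336.2866 − 343.4| = 7.11 Hz.

7.11 Hz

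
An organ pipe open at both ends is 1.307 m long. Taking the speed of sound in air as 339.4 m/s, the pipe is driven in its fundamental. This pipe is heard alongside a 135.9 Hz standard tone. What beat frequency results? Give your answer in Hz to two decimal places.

6.06 Hz

Open pipe: f_n = n·v/(2L) = 1·339.4/(2·1.307) = 129.8393 Hz.
f_beat = |129.8393 − 135.9| = 6.06 Hz.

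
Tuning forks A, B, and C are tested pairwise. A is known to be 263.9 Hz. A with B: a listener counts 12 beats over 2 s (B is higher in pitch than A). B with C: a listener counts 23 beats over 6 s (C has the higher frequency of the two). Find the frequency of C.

A–B: Beat frequency = 12/2 = 6 Hz.
B is above A, so f_B = 263.9 + 6 = 269.9 Hz.
B–C: Beat frequency = 23/6 = 3.8333 Hz.
C is above B, so f_C = 269.9 + 3.8333 = 273.7333 Hz.

273.7333 Hz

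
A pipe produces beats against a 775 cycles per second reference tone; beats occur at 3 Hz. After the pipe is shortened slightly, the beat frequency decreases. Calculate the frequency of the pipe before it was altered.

|f − 775| = 3, so the pipe was at either 772 Hz or 778 Hz.
A shorter pipe has a higher fundamental; the adjustment raises the pipe's frequency.
The beat rate fell, so the adjustment moved the pipe toward 775 Hz — it must have started below the reference.

772 Hz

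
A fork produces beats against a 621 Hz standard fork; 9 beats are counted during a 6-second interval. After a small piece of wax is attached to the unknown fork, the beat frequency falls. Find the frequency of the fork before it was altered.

622.5 Hz

Beat frequency = 9/6 = 1.5 Hz.
|f − 621| = 1.5, so the fork was at either 619.5 Hz or 622.5 Hz.
Loading a fork with wax lowers its frequency; the adjustment lowers the fork's frequency.
The beat rate fell, so the adjustment moved the fork toward 621 Hz — it must have started above the reference.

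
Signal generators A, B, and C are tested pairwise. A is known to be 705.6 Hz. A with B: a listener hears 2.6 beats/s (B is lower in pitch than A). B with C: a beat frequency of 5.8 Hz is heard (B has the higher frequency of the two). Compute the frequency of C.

697.2 Hz

B is below A, so f_B = 705.6 − 2.6 = 703 Hz.
C is below B, so f_C = 703 − 5.8 = 697.2 Hz.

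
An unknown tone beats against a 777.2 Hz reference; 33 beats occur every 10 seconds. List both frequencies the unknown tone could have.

Beat frequency = 33/10 = 3.3 Hz.
|f − 777.2| = 3.3, so f = 777.2 ± 3.3.

773.9 Hz or 780.5 Hz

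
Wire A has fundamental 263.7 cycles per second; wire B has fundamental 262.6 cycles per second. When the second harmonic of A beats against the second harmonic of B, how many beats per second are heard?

Second harmonic of the first: 2·263.7 = 527.4 Hz.
Second harmonic of the second: 2·262.6 = 525.2 Hz.
f_beat = |527.4 − 525.2| = 2.2 Hz.

2.2 Hz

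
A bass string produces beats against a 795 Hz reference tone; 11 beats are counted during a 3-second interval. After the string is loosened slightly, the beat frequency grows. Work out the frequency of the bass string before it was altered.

Beat frequency = 11/3 = 3.6667 Hz.
|f − 795| = 3.6667, so the bass string was at either 791.3333 Hz or 798.6667 Hz.
Reducing tension lowers a string's frequency; the adjustment lowers the bass string's frequency.
The beat rate rose, so the adjustment moved the bass string further from 795 Hz — it was already below the reference.

791.3333 Hz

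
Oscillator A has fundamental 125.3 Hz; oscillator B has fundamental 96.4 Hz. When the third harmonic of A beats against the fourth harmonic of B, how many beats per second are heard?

9.7 Hz

Third harmonic of the first: 3·125.3 = 375.9 Hz.
Fourth harmonic of the second: 4·96.4 = 385.6 Hz.
f_beat = |375.9 − 385.6| = 9.7 Hz.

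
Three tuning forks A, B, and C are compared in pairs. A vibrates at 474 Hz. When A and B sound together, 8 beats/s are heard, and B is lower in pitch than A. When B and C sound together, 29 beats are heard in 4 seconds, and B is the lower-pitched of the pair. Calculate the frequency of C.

473.25 Hz

B is below A, so f_B = 474 − 8 = 466 Hz.
B–C: Beat frequency = 29/4 = 7.25 Hz.
C is above B, so f_C = 466 + 7.25 = 473.25 Hz.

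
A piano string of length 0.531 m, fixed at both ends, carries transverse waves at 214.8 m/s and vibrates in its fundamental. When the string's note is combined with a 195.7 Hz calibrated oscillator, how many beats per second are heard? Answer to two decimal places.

6.56 Hz

For a string fixed at both ends, f_n = n·v/(2L) = 1·214.8/(2·0.531) = 202.2599 Hz.
f_beat = |202.2599 − 195.7| = 6.56 Hz.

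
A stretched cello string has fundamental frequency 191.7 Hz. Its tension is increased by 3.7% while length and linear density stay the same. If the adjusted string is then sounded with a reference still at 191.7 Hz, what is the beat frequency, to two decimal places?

For a string, f ∝ √T, so the new frequency is 191.7·√1.037 = 195.2142 Hz.
f_beat = |195.2142 − 191.7| = 3.51 Hz.

3.51 Hz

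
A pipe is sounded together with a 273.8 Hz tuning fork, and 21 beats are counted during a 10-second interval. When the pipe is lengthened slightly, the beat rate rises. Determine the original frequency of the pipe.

Beat frequency = 21/10 = 2.1 Hz.
|f − 273.8| = 2.1, so the pipe was at either 271.7 Hz or 275.9 Hz.
A longer pipe has a lower fundamental; the adjustment lowers the pipe's frequency.
The beat rate rose, so the adjustment moved the pipe further from 273.8 Hz — it was already below the reference.

271.7 Hz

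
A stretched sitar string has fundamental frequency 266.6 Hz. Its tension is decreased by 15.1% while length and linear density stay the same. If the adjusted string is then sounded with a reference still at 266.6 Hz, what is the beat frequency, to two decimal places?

For a string, f ∝ √T, so the new frequency is 266.6·√0.849 = 245.6484 Hz.
f_beat = |245.6484 − 266.6| = 20.95 Hz.

20.95 Hz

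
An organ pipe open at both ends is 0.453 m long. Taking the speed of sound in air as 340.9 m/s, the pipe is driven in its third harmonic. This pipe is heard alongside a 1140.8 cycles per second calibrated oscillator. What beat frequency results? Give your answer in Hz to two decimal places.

11.99 Hz

Open pipe: f_n = n·v/(2L) = 3·340.9/(2·0.453) = 1128.8079 Hz.
f_beat = |1128.8079 − 1140.8| = 11.99 Hz.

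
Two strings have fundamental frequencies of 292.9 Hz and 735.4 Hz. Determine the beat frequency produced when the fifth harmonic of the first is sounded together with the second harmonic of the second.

Fifth harmonic of the first: 5·292.9 = 1464.5 Hz.
Second harmonic of the second: 2·735.4 = 1470.8 Hz.
f_beat = |1464.5 − 1470.8| = 6.3 Hz.

6.3 Hz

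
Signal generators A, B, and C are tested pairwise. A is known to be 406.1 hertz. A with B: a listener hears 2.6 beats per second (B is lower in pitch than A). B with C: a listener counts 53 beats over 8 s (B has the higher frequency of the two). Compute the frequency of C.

B is below A, so f_B = 406.1 − 2.6 = 403.5 Hz.
B–C: Beat frequency = 53/8 = 6.625 Hz.
C is below B, so f_C = 403.5 − 6.625 = 396.875 Hz.

396.875 Hz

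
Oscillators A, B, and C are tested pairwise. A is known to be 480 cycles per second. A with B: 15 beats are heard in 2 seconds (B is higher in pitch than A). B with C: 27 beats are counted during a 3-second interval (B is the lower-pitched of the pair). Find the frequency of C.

496.5 Hz

A–B: Beat frequency = 15/2 = 7.5 Hz.
B is above A, so f_B = 480 + 7.5 = 487.5 Hz.
B–C: Beat frequency = 27/3 = 9 Hz.
C is above B, so f_C = 487.5 + 9 = 496.5 Hz.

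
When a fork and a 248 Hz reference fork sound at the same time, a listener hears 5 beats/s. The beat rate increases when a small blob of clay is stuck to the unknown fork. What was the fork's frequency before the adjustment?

243 Hz

|f − 248| = 5, so the fork was at either 243 Hz or 253 Hz.
Adding mass to a fork lowers its frequency; the adjustment lowers the fork's frequency.
The beat rate rose, so the adjustment moved the fork further from 248 Hz — it was already below the reference.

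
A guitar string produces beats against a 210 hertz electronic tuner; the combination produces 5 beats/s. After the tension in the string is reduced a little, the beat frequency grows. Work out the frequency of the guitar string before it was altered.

205 Hz

|f − 210| = 5, so the guitar string was at either 205 Hz or 215 Hz.
Lower tension means lower frequency; the adjustment lowers the guitar string's frequency.
The beat rate rose, so the adjustment moved the guitar string further from 210 Hz — it was already below the reference.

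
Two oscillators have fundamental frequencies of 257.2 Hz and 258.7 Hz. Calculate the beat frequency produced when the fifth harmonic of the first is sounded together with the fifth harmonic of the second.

Fifth harmonic of the first: 5·257.2 = 1286.0 Hz.
Fifth harmonic of the second: 5·258.7 = 1293.5 Hz.
f_beat = |1286.0 − 1293.5| = 7.5 Hz.

7.5 Hz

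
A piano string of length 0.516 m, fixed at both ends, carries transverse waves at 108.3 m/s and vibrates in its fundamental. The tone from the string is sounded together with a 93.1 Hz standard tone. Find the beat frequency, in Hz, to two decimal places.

11.84 Hz

For a string fixed at both ends, f_n = n·v/(2L) = 1·108.3/(2·0.516) = 104.9419 Hz.
f_beat = |104.9419 − 93.1| = 11.84 Hz.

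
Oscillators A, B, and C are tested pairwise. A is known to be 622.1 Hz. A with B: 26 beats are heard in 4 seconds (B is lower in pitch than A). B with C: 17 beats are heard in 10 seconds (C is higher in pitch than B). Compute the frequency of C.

617.3 Hz

A–B: Beat frequency = 26/4 = 6.5 Hz.
B is below A, so f_B = 622.1 − 6.5 = 615.6 Hz.
B–C: Beat frequency = 17/10 = 1.7 Hz.
C is above B, so f_C = 615.6 + 1.7 = 617.3 Hz.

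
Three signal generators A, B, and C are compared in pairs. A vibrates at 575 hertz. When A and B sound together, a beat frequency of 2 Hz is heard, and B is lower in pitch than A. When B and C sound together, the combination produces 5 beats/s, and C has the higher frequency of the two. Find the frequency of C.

578 Hz

B is below A, so f_B = 575 − 2 = 573 Hz.
C is above B, so f_C = 573 + 5 = 578 Hz.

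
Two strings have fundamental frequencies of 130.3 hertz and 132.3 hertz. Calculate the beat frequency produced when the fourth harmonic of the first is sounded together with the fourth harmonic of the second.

Fourth harmonic of the first: 4·130.3 = 521.2 Hz.
Fourth harmonic of the second: 4·132.3 = 529.2 Hz.
f_beat = |521.2 − 529.2| = 8.0 Hz.

8.0 Hz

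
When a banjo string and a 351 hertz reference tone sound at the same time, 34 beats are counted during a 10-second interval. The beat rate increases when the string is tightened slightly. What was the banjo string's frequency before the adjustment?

Beat frequency = 34/10 = 3.4 Hz.
|f − 351| = 3.4, so the banjo string was at either 347.6 Hz or 354.4 Hz.
Increasing tension raises a string's frequency; the adjustment raises the banjo string's frequency.
The beat rate rose, so the adjustment moved the banjo string further from 351 Hz — it was already above the reference.

354.4 Hz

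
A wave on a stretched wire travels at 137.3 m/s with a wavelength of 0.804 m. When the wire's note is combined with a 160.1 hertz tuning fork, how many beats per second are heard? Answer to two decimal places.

Source frequency f = v/λ = 137.3/0.804 = 170.7711 Hz.
f_beat = |170.7711 − 160.1| = 10.67 Hz.

10.67 Hz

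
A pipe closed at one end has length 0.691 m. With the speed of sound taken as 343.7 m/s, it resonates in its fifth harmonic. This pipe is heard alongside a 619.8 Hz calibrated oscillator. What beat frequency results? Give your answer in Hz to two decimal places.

Closed pipe (odd harmonics): f_n = n·v/(4L) = 5·343.7/(4·0.691) = 621.7438 Hz.
f_beat = |621.7438 − 619.8| = 1.94 Hz.

1.94 Hz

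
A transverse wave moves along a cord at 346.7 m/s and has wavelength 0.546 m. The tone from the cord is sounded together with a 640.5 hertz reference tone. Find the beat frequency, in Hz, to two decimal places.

Source frequency f = v/λ = 346.7/0.546 = 634.9817 Hz.
f_beat = |634.9817 − 640.5| = 5.52 Hz.

5.52 Hz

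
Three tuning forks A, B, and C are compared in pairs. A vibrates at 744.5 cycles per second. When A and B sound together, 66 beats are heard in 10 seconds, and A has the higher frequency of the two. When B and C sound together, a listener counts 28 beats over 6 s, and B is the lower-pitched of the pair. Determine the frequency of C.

742.5667 Hz

A–B: Beat frequency = 66/10 = 6.6 Hz.
B is below A, so f_B = 744.5 − 6.6 = 737.9 Hz.
B–C: Beat frequency = 28/6 = 4.6667 Hz.
C is above B, so f_C = 737.9 + 4.6667 = 742.5667 Hz.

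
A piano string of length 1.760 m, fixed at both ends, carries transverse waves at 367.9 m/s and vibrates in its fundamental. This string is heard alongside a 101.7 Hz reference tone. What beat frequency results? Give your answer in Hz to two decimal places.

2.82 Hz

For a string fixed at both ends, f_n = n·v/(2L) = 1·367.9/(2·1.760) = 104.5170 Hz.
f_beat = |104.5170 − 101.7| = 2.82 Hz.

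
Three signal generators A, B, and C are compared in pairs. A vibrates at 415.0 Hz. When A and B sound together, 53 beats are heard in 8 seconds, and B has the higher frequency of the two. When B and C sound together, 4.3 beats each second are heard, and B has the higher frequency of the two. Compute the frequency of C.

A–B: Beat frequency = 53/8 = 6.625 Hz.
B is above A, so f_B = 415.0 + 6.625 = 421.625 Hz.
C is below B, so f_C = 421.625 − 4.3 = 417.325 Hz.

417.325 Hz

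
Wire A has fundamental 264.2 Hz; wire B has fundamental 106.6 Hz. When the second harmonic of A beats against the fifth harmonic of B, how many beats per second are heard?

4.6 Hz

Second harmonic of the first: 2·264.2 = 528.4 Hz.
Fifth harmonic of the second: 5·106.6 = 533.0 Hz.
f_beat = |528.4 − 533.0| = 4.6 Hz.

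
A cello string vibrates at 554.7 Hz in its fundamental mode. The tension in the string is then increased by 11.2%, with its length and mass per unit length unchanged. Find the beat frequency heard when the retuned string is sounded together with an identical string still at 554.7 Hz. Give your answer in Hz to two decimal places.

For a string, f ∝ √T, so the new frequency is 554.7·√1.112 = 584.9390 Hz.
f_beat = |584.9390 − 554.7| = 30.24 Hz.

30.24 Hz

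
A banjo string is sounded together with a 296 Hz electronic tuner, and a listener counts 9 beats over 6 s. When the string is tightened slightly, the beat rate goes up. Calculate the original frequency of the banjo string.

Beat frequency = 9/6 = 1.5 Hz.
|f − 296| = 1.5, so the banjo string was at either 294.5 Hz or 297.5 Hz.
Increasing tension raises a string's frequency; the adjustment raises the banjo string's frequency.
The beat rate rose, so the adjustment moved the banjo string further from 296 Hz — it was already above the reference.

297.5 Hz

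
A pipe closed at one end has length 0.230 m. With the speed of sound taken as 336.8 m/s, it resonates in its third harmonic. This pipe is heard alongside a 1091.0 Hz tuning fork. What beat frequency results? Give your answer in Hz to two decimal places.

Closed pipe (odd harmonics): f_n = n·v/(4L) = 3·336.8/(4·0.230) = 1098.2609 Hz.
f_beat = |1098.2609 − 1091.0| = 7.26 Hz.

7.26 Hz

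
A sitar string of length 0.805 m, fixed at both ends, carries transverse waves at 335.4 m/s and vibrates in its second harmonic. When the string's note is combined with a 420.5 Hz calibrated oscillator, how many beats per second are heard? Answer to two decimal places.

For a string fixed at both ends, f_n = n·v/(2L) = 2·335.4/(2·0.805) = 416.6460 Hz.
f_beat = |416.6460 − 420.5| = 3.85 Hz.

3.85 Hz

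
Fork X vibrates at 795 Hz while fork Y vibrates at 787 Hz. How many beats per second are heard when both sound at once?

Beats arise from superposition of two nearby frequencies; the beat rate is |f₁ − f₂|.
|795 − 787| = 8 Hz.

8 Hz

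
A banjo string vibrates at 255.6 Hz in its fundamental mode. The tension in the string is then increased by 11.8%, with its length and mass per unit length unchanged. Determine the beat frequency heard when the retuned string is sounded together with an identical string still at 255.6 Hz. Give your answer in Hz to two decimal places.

14.66 Hz

For a string, f ∝ √T, so the new frequency is 255.6·√1.118 = 270.2600 Hz.
f_beat = |270.2600 − 255.6| = 14.66 Hz.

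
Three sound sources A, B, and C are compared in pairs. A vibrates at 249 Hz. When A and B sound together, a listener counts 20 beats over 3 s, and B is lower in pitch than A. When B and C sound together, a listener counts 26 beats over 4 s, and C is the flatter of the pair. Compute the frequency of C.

235.8333 Hz

A–B: Beat frequency = 20/3 = 6.6667 Hz.
B is below A, so f_B = 249 − 6.6667 = 242.3333 Hz.
B–C: Beat frequency = 26/4 = 6.5 Hz.
C is below B, so f_C = 242.3333 − 6.5 = 235.8333 Hz.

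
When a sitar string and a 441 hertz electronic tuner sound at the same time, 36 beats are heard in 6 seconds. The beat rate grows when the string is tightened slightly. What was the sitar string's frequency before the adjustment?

Beat frequency = 36/6 = 6 Hz.
|f − 441| = 6, so the sitar string was at either 435 Hz or 447 Hz.
Increasing tension raises a string's frequency; the adjustment raises the sitar string's frequency.
The beat rate rose, so the adjustment moved the sitar string further from 441 Hz — it was already above the reference.

447 Hz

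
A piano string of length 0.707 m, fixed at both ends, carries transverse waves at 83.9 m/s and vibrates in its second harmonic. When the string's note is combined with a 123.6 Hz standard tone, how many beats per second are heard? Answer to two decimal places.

4.93 Hz

For a string fixed at both ends, f_n = n·v/(2L) = 2·83.9/(2·0.707) = 118.6704 Hz.
f_beat = |118.6704 − 123.6| = 4.93 Hz.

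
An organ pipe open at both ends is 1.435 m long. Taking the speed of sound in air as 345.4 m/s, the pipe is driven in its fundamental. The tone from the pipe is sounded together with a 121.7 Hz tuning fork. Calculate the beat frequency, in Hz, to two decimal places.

Open pipe: f_n = n·v/(2L) = 1·345.4/(2·1.435) = 120.3484 Hz.
f_beat = |120.3484 − 121.7| = 1.35 Hz.

1.35 Hz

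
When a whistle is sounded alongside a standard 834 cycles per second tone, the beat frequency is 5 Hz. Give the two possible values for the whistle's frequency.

|f − 834| = 5, so f = 834 ± 5.

829 Hz or 839 Hz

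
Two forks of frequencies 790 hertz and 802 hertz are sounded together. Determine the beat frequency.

Beats arise from superposition of two nearby frequencies; the beat rate is |f₁ − f₂|.
|790 − 802| = 12 Hz.

12 Hz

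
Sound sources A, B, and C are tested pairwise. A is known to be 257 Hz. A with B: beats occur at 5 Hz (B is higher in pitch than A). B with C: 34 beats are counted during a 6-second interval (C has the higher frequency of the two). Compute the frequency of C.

267.6667 Hz

B is above A, so f_B = 257 + 5 = 262 Hz.
B–C: Beat frequency = 34/6 = 5.6667 Hz.
C is above B, so f_C = 262 + 5.6667 = 267.6667 Hz.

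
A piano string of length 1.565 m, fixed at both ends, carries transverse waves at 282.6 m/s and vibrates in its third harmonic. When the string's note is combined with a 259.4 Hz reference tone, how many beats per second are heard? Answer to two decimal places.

11.46 Hz

For a string fixed at both ends, f_n = n·v/(2L) = 3·282.6/(2·1.565) = 270.8626 Hz.
f_beat = |270.8626 − 259.4| = 11.46 Hz.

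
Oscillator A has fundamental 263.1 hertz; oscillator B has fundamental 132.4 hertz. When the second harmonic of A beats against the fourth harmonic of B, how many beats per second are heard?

Second harmonic of the first: 2·263.1 = 526.2 Hz.
Fourth harmonic of the second: 4·132.4 = 529.6 Hz.
f_beat = |526.2 − 529.6| = 3.4 Hz.

3.4 Hz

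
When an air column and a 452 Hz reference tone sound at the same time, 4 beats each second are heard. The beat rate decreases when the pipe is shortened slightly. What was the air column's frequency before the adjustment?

448 Hz

|f − 452| = 4, so the air column was at either 448 Hz or 456 Hz.
A shorter pipe has a higher fundamental; the adjustment raises the air column's frequency.
The beat rate fell, so the adjustment moved the air column toward 452 Hz — it must have started below the reference.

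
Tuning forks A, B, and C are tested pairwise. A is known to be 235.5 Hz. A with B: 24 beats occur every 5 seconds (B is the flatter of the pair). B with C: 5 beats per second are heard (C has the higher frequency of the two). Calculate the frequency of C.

A–B: Beat frequency = 24/5 = 4.8 Hz.
B is below A, so f_B = 235.5 − 4.8 = 230.7 Hz.
C is above B, so f_C = 230.7 + 5 = 235.7 Hz.

235.7 Hz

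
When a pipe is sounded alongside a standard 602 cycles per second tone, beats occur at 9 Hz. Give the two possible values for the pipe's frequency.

593 Hz or 611 Hz

|f − 602| = 9, so f = 602 ± 9.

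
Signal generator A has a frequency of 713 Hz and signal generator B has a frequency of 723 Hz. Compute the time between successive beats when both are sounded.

f_beat = |713 − 723| = 10 Hz.
Beat period T = 1 / f_beat = 1 / 10 s.

0.100 s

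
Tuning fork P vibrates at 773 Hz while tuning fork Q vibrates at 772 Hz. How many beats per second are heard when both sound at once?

1 Hz

f_beat = |f₁ − f₂|.
|773 − 772| = 1 Hz.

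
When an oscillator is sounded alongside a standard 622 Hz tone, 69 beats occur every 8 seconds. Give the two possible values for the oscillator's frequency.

Beat frequency = 69/8 = 8.625 Hz.
|f − 622| = 8.625, so f = 622 ± 8.625.

613.375 Hz or 630.625 Hz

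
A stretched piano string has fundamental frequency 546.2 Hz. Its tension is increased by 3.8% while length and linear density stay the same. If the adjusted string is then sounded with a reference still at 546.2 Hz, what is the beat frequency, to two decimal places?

For a string, f ∝ √T, so the new frequency is 546.2·√1.038 = 556.4810 Hz.
f_beat = |556.4810 − 546.2| = 10.28 Hz.

10.28 Hz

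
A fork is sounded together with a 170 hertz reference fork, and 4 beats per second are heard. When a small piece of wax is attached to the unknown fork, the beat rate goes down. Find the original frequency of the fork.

174 Hz

|f − 170| = 4, so the fork was at either 166 Hz or 174 Hz.
Loading a fork with wax lowers its frequency; the adjustment lowers the fork's frequency.
The beat rate fell, so the adjustment moved the fork toward 170 Hz — it must have started above the reference.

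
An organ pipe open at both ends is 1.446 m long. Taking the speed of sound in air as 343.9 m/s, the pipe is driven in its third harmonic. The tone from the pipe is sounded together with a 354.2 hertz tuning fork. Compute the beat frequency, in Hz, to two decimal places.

Open pipe: f_n = n·v/(2L) = 3·343.9/(2·1.446) = 356.7427 Hz.
f_beat = |356.7427 − 354.2| = 2.54 Hz.

2.54 Hz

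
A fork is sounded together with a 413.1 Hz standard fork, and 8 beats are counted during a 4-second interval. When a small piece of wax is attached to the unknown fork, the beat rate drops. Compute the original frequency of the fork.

Beat frequency = 8/4 = 2 Hz.
|f − 413.1| = 2, so the fork was at either 411.1 Hz or 415.1 Hz.
Loading a fork with wax lowers its frequency; the adjustment lowers the fork's frequency.
The beat rate fell, so the adjustment moved the fork toward 413.1 Hz — it must have started above the reference.

415.1 Hz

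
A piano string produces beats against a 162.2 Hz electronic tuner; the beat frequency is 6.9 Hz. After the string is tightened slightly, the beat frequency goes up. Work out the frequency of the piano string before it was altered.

|f − 162.2| = 6.9, so the piano string was at either 155.3 Hz or 169.1 Hz.
Increasing tension raises a string's frequency; the adjustment raises the piano string's frequency.
The beat rate rose, so the adjustment moved the piano string further from 162.2 Hz — it was already above the reference.

169.1 Hz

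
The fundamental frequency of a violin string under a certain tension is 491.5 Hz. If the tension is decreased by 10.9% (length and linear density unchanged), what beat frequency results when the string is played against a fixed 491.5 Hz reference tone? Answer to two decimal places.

27.56 Hz

For a string, f ∝ √T, so the new frequency is 491.5·√0.891 = 463.9406 Hz.
f_beat = |463.9406 − 491.5| = 27.56 Hz.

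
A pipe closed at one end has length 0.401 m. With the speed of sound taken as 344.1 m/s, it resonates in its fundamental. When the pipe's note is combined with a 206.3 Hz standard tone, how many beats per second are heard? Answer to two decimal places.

Closed pipe (odd harmonics): f_n = n·v/(4L) = 1·344.1/(4·0.401) = 214.5262 Hz.
f_beat = |214.5262 − 206.3| = 8.23 Hz.

8.23 Hz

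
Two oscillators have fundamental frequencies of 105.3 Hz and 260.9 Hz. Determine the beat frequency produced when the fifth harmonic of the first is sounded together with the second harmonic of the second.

Fifth harmonic of the first: 5·105.3 = 526.5 Hz.
Second harmonic of the second: 2·260.9 = 521.8 Hz.
f_beat = |526.5 − 521.8| = 4.7 Hz.

4.7 Hz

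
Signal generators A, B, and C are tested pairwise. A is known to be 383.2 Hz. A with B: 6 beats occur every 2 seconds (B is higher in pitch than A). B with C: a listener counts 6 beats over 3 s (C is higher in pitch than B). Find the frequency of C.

388.2 Hz

A–B: Beat frequency = 6/2 = 3 Hz.
B is above A, so f_B = 383.2 + 3 = 386.2 Hz.
B–C: Beat frequency = 6/3 = 2 Hz.
C is above B, so f_C = 386.2 + 2 = 388.2 Hz.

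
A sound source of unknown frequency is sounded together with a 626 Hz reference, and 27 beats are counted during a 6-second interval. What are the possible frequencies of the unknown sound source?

621.5 Hz or 630.5 Hz

Beat frequency = 27/6 = 4.5 Hz.
|f − 626| = 4.5, so f = 626 ± 4.5.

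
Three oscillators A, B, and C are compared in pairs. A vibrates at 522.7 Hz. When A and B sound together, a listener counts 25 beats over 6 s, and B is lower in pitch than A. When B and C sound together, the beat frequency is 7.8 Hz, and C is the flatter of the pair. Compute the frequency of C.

A–B: Beat frequency = 25/6 = 4.1667 Hz.
B is below A, so f_B = 522.7 − 4.1667 = 518.5333 Hz.
C is below B, so f_C = 518.5333 − 7.8 = 510.7333 Hz.

510.7333 Hz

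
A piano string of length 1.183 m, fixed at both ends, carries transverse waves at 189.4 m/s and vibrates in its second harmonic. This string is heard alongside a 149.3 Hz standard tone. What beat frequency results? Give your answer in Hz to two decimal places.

10.80 Hz

For a string fixed at both ends, f_n = n·v/(2L) = 2·189.4/(2·1.183) = 160.1014 Hz.
f_beat = |160.1014 − 149.3| = 10.80 Hz.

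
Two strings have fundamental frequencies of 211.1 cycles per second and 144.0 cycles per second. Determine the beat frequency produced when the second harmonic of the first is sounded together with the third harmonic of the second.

Second harmonic of the first: 2·211.1 = 422.2 Hz.
Third harmonic of the second: 3·144.0 = 432.0 Hz.
f_beat = |422.2 − 432.0| = 9.8 Hz.

9.8 Hz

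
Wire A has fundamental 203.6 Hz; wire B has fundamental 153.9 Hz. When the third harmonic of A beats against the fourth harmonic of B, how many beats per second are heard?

Third harmonic of the first: 3·203.6 = 610.8 Hz.
Fourth harmonic of the second: 4·153.9 = 615.6 Hz.
f_beat = |610.8 − 615.6| = 4.8 Hz.

4.8 Hz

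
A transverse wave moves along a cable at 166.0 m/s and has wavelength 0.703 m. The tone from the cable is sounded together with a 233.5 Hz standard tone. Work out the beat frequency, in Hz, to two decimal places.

2.63 Hz

Source frequency f = v/λ = 166.0/0.703 = 236.1309 Hz.
f_beat = |236.1309 − 233.5| = 2.63 Hz.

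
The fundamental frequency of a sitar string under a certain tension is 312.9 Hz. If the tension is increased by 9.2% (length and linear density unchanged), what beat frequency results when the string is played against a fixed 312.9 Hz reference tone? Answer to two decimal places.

14.08 Hz

For a string, f ∝ √T, so the new frequency is 312.9·√1.092 = 326.9768 Hz.
f_beat = |326.9768 − 312.9| = 14.08 Hz.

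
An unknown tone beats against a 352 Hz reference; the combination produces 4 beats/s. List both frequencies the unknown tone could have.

348 Hz or 356 Hz

|f − 352| = 4, so f = 352 ± 4.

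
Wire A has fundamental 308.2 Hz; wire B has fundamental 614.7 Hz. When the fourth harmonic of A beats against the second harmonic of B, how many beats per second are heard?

Fourth harmonic of the first: 4·308.2 = 1232.8 Hz.
Second harmonic of the second: 2·614.7 = 1229.4 Hz.
f_beat = |1232.8 − 1229.4| = 3.4 Hz.

3.4 Hz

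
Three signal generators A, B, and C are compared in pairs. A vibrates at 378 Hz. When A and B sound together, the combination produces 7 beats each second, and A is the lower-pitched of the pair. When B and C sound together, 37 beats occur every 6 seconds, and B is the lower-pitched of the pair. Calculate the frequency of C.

B is above A, so f_B = 378 + 7 = 385 Hz.
B–C: Beat frequency = 37/6 = 6.1667 Hz.
C is above B, so f_C = 385 + 6.1667 = 391.1667 Hz.

391.1667 Hz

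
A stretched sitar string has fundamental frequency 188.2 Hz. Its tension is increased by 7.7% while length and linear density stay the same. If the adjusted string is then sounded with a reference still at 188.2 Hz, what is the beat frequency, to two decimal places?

For a string, f ∝ √T, so the new frequency is 188.2·√1.077 = 195.3113 Hz.
f_beat = |195.3113 − 188.2| = 7.11 Hz.

7.11 Hz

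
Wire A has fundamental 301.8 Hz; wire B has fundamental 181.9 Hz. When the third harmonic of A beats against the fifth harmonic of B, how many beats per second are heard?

Third harmonic of the first: 3·301.8 = 905.4 Hz.
Fifth harmonic of the second: 5·181.9 = 909.5 Hz.
f_beat = |905.4 − 909.5| = 4.1 Hz.

4.1 Hz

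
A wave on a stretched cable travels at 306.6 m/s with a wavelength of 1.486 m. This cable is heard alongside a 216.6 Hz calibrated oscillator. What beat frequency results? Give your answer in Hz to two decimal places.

Source frequency f = v/λ = 306.6/1.486 = 206.3257 Hz.
f_beat = |206.3257 − 216.6| = 10.27 Hz.

10.27 Hz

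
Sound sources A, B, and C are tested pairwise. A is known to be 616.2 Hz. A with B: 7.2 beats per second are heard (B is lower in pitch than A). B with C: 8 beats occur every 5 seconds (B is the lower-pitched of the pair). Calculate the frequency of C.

B is below A, so f_B = 616.2 − 7.2 = 609 Hz.
B–C: Beat frequency = 8/5 = 1.6 Hz.
C is above B, so f_C = 609 + 1.6 = 610.6 Hz.

610.6 Hz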